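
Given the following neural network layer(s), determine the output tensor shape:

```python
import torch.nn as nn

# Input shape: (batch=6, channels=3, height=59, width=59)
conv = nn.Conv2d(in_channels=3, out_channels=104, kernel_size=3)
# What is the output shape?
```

Input: (6, 3, 59, 59) -> Output: (6, 104, 57, 57)

Answer: (6, 104, 57, 57)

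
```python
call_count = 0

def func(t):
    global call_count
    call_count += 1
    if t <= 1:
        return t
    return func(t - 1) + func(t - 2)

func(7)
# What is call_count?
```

Calls(t) = 1 + Calls(t-1) + Calls(t-2); Calls(0)=Calls(1)=1. For t=7 this gives 41.

Answer: 41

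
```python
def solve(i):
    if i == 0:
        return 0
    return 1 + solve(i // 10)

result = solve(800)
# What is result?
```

Count of digits of 800: 3

Answer: 3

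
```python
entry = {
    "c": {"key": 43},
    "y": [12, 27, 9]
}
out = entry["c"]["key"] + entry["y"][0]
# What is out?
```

Trace:
`entry = { ...` → entry = {'c': {'key': 43}, 'y': [12, 27, 9]}
`out = entry["c"]["key"] + entry["y"][0]` → out = 55
So out = 55

Answer: 55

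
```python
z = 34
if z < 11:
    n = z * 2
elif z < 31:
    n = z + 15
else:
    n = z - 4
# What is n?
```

Trace:
`z = 34` → z = 34
`if z < 11: ...` → z < 11 is False, z < 31 is False, take else branch → n = 30
So n = 30

Answer: 30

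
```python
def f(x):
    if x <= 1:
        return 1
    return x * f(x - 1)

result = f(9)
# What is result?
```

f(9) = 9 * 8 * 7 * 6 * 5 * 4 * 3 * 2 * 1 = 362880

Answer: 362880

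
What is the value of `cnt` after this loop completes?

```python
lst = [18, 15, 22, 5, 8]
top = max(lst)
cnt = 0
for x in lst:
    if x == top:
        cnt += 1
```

Count of max value 22 in [18, 15, 22, 5, 8]
`cnt` takes the values: 0 → 1

Answer: 1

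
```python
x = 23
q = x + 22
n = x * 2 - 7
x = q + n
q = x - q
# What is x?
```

Trace:
`x = 23` → x = 23
`q = x + 22` → q = 45
`n = x * 2 - 7` → n = 39
`x = q + n` → x = 84
`q = x - q` → q = 39
So x = 84

Answer: 84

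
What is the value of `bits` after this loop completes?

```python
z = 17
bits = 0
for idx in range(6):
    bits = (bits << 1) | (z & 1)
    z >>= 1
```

Reverse lowest 6 bits of 17
`bits` takes the values: 0 → 1 → 2 → 4 → 8 → 17 → 34

Answer: 34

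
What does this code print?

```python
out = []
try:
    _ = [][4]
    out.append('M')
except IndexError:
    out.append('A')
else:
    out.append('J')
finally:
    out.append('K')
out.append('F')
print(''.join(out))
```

Execution trace: 'A' (except IndexError) → 'K' (finally) → 'F' (after the try/except). Output: AKF

Answer: AKF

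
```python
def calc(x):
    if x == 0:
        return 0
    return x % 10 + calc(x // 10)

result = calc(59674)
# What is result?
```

Sum of digits of 59674: 4 + 7 + 6 + 9 + 5 = 31

Answer: 31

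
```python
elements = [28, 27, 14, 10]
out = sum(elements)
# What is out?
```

Trace:
`elements = [28, 27, 14, 10]` → elements = [28, 27, 14, 10]
`out = sum(elements)` → out = 79
So out = 79

Answer: 79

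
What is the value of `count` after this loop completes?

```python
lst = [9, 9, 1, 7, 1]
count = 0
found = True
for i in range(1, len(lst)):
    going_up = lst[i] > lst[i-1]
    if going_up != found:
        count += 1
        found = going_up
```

Count direction changes in [9, 9, 1, 7, 1]
`count` takes the values: 0 → 1 → 2 → 3

Answer: 3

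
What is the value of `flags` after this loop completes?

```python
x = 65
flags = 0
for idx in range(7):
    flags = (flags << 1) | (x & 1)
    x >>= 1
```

Reverse lowest 7 bits of 65
`flags` takes the values: 0 → 1 → 2 → 4 → 8 → 16 → 32 → 65

Answer: 65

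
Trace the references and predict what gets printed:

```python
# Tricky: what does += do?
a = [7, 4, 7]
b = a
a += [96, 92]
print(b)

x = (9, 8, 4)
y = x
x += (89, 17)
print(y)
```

Key concept: += behavior differs for mutable vs immutable.
Step by step:
`a = [7, 4, 7]` → a = [7, 4, 7]
`b = a` → b = [7, 4, 7] (same object as a)
`a += [96, 92]` → a = [7, 4, 7, 96, 92] (same object as b); b = [7, 4, 7, 96, 92] (same object as a)
`print(b)` → prints [7, 4, 7, 96, 92]
`x = (9, 8, 4)` → x = (9, 8, 4)
`y = x` → y = (9, 8, 4)
`x += (89, 17)` → x = (9, 8, 4, 89, 17)
`print(y)` → prints (9, 8, 4)

Answer:
[7, 4, 7, 96, 92]
(9, 8, 4)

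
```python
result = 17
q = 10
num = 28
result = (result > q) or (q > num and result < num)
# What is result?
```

Trace:
`result = 17` → result = 17
`q = 10` → q = 10
`num = 28` → num = 28
`result = (result > q) or (q > num and result < num)` → result = True
So result = True

Answer: True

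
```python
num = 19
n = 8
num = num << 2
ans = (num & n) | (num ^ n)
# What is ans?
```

Trace:
`num = 19` → num = 19
`n = 8` → n = 8
`num = num << 2` → num = 76
`ans = (num & n) | (num ^ n)` → ans = 76
So ans = 76

Answer: 76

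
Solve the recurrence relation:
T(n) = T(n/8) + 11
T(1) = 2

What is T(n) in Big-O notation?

Each step divides n by 8 and adds 11. After log_8(n) steps we reach T(1)=2. So T(n) = 11·log_8(n) + 2 = O(log n).

Answer: O(log n)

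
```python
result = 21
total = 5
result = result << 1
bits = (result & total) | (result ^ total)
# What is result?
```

Trace:
`result = 21` → result = 21
`total = 5` → total = 5
`result = result << 1` → result = 42
`bits = (result & total) | (result ^ total)` → bits = 47
So result = 42

Answer: 42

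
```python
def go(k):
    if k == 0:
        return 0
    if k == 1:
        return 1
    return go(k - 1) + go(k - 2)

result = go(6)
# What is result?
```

Build up from base cases: go(0)=0, go(1)=1, go(2)=1, go(3)=2, go(4)=3, go(5)=5, go(6)=8

Answer: 8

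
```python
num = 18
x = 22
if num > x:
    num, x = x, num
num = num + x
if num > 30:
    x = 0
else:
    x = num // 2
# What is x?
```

Trace:
`num = 18` → num = 18
`x = 22` → x = 22
`if num > x: ...` → num > x is False → no variable changes
`num = num + x` → num = 40
`if num > 30: ...` → num > 30 is True → x = 0
So x = 0

Answer: 0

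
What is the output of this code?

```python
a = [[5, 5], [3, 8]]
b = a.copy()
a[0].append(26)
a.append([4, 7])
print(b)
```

Key concept: shallow copy with nested lists.
Step by step:
`a = [[5, 5], [3, 8]]` → a = [[5, 5], [3, 8]]
`b = a.copy()` → b = [[5, 5], [3, 8]]
`a[0].append(26)` → a = [[5, 5, 26], [3, 8]]; b = [[5, 5, 26], [3, 8]]
`a.append([4, 7])` → a = [[5, 5, 26], [3, 8], [4, 7]]
`print(b)` → prints [[5, 5, 26], [3, 8]]

Answer: [[5, 5, 26], [3, 8]]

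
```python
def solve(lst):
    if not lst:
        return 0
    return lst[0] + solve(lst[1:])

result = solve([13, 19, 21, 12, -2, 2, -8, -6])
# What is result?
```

13 + 19 + 21 + 12 + (-2) + 2 + (-8) + (-6) + 0 = 51

Answer: 51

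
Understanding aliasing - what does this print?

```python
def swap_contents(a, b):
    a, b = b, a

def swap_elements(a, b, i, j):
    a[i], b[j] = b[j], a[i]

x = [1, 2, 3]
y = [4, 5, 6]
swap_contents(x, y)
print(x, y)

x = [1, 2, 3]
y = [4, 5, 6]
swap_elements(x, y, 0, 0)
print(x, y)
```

Key concept: parameter rebinding vs mutation.
Step by step:
`x = [1, 2, 3]` → x = [1, 2, 3]
`y = [4, 5, 6]` → y = [4, 5, 6]
`swap_contents(x, y)` → no visible change to tracked variables
`print(x, y)` → prints [1, 2, 3] [4, 5, 6]
`x = [1, 2, 3]` → x = [1, 2, 3]
`y = [4, 5, 6]` → y = [4, 5, 6]
`swap_elements(x, y, 0, 0)` → x = [4, 2, 3]; y = [1, 5, 6]
`print(x, y)` → prints [4, 2, 3] [1, 5, 6]

Answer:
[1, 2, 3] [4, 5, 6]
[4, 2, 3] [1, 5, 6]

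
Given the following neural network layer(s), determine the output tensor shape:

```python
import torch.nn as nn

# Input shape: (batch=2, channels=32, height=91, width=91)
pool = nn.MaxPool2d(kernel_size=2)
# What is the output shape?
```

Input: (2, 32, 91, 91) -> Output: (2, 32, 45, 45)

Answer: (2, 32, 45, 45)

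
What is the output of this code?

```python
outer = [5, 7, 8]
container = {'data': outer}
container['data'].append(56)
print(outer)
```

Key concept: dict holds reference to list.
Step by step:
`outer = [5, 7, 8]` → outer = [5, 7, 8]
`container = {'data': outer}` → container = {'data': [5, 7, 8]}
`container['data'].append(56)` → outer = [5, 7, 8, 56]; container = {'data': [5, 7, 8, 56]}
`print(outer)` → prints [5, 7, 8, 56]

Answer: [5, 7, 8, 56]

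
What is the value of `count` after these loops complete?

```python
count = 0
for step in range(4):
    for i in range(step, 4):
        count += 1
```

Upper triangle: 4 + 3 + ... + 1
`count` takes the values: 0 → 1 → 2 → 3 → 4 → 5 → 6 → 7 → 8 → 9 → 10

Answer: 10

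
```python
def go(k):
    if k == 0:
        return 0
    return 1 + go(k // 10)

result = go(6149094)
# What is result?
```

Count of digits of 6149094: 7

Answer: 7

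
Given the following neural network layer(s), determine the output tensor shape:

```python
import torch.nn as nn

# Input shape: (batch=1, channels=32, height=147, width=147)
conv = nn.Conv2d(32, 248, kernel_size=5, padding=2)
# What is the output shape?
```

Input: (1, 32, 147, 147) -> Output: (1, 248, 147, 147)

Answer: (1, 248, 147, 147)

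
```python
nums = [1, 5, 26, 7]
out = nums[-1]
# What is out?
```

Trace:
`nums = [1, 5, 26, 7]` → nums = [1, 5, 26, 7]
`out = nums[-1]` → out = 7
So out = 7

Answer: 7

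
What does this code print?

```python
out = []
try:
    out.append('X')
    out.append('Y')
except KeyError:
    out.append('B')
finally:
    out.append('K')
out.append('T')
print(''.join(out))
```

Execution trace: 'X' (try body) → 'Y' (try body, no exception) → 'K' (finally) → 'T' (after the try/except). Output: XYKT

Answer: XYKT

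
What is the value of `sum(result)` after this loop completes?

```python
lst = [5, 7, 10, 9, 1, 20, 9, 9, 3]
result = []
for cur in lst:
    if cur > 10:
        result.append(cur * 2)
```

Sum of doubled values > 10
`result` takes the values: [] → [40]
So `sum(result)` = 40

Answer: 40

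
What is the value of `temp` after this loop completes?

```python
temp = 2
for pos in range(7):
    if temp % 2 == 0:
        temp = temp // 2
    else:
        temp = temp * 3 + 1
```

Collatz-style transformation from 2
`temp` takes the values: 2 → 1 → 4 → 2 → 1 → 4 → 2 → 1

Answer: 1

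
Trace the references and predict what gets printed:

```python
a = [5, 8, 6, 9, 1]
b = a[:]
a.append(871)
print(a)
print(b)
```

Key concept: slice [:] creates copy.
Step by step:
`a = [5, 8, 6, 9, 1]` → a = [5, 8, 6, 9, 1]
`b = a[:]` → b = [5, 8, 6, 9, 1]
`a.append(871)` → a = [5, 8, 6, 9, 1, 871]
`print(a)` → prints [5, 8, 6, 9, 1, 871]
`print(b)` → prints [5, 8, 6, 9, 1]

Answer:
[5, 8, 6, 9, 1, 871]
[5, 8, 6, 9, 1]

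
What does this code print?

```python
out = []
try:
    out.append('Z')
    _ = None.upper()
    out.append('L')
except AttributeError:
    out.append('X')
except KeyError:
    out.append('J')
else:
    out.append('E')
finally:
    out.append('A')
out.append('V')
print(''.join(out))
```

Execution trace: 'Z' (try body) → 'X' (except AttributeError) → 'A' (finally) → 'V' (after the try/except). Output: ZXAV

Answer: ZXAV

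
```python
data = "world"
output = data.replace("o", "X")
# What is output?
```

Trace:
`data = "world"` → data = 'world'
`output = data.replace("o", "X")` → output = 'wXrld'
So output = 'wXrld'

Answer: 'wXrld'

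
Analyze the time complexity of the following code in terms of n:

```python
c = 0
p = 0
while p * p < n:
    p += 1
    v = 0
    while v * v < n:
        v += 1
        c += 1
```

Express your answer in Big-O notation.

Each loop level contributes: √n × √n. Multiplying the contributions gives O(n).

Answer: O(n)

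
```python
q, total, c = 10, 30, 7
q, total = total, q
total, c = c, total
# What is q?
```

Trace:
`q, total, c = 10, 30, 7` → q = 10; total = 30; c = 7
`q, total = total, q` → q = 30; total = 10
`total, c = c, total` → total = 7; c = 10
So q = 30

Answer: 30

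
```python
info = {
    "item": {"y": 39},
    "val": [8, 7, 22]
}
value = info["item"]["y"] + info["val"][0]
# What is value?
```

Trace:
`info = { ...` → info = {'item': {'y': 39}, 'val': [8, 7, 22]}
`value = info["item"]["y"] + info["val"][0]` → value = 47
So value = 47

Answer: 47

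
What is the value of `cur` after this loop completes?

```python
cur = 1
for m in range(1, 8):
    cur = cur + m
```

Start at 1, add 1 through 7
`cur` takes the values: 1 → 2 → 4 → 7 → 11 → 16 → 22 → 29

Answer: 29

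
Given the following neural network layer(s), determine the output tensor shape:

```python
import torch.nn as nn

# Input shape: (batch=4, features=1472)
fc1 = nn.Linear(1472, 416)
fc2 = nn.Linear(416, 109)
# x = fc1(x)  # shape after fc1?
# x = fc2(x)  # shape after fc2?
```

Input: (4, 1472) -> after fc1: (4, 416) -> Output: (4, 109)

Answer: (4, 109)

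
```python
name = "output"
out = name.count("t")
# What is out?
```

Trace:
`name = "output"` → name = 'output'
`out = name.count("t")` → out = 2
So out = 2

Answer: 2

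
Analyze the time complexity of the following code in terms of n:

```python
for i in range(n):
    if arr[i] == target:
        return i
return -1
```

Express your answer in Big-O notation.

This is Linear search in an array. Time complexity: O(n).

Answer: O(n)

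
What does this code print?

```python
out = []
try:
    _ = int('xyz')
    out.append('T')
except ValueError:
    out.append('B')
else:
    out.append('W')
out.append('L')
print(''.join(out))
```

Execution trace: 'B' (except ValueError) → 'L' (after the try/except). Output: BL

Answer: BL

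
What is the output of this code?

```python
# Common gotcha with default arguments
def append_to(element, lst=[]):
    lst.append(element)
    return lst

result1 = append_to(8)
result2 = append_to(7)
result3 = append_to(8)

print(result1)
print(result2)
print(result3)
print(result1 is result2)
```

Key concept: mutable default argument gotcha.
Step by step:
`result1 = append_to(8)` → result1 = [8]
`result2 = append_to(7)` → result1 = [8, 7] (same object as result2); result2 = [8, 7] (same object as result1)
`result3 = append_to(8)` → result1 = [8, 7, 8] (same object as result2, result3); result2 = [8, 7, 8] (same object as result1, result3); result3 = [8, 7, 8] (same object as result1, result2)
`print(result1)` → prints [8, 7, 8]
`print(result2)` → prints [8, 7, 8]
`print(result3)` → prints [8, 7, 8]
`print(result1 is result2)` → prints True

Answer:
[8, 7, 8]
[8, 7, 8]
[8, 7, 8]
True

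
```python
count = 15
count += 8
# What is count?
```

Trace:
`count = 15` → count = 15
`count += 8` → count = 23
So count = 23

Answer: 23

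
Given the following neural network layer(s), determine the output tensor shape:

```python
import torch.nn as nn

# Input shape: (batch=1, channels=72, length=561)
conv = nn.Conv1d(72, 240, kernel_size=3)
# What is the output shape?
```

Input: (1, 72, 561) -> Output: (1, 240, 559)

Answer: (1, 240, 559)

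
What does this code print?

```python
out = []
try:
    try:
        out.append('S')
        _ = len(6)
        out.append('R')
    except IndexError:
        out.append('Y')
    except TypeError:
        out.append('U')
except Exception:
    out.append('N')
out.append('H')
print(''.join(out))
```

Execution trace: 'S' (inner try body) → 'U' (inner except TypeError) → 'H' (after the try/except). Output: SUH

Answer: SUH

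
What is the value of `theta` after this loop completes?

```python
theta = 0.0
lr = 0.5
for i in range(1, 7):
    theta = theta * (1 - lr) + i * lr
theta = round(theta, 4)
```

Moving average with lr=0.5
`theta` takes the values: 0.0 → 0.5 → 1.25 → 2.125 → 3.0625 → 4.03125 → 5.015625 → 5.0156

Answer: 5.0156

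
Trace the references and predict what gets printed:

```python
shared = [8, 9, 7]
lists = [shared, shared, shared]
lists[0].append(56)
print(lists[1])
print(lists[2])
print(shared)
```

Key concept: list of same reference.
Step by step:
`shared = [8, 9, 7]` → shared = [8, 9, 7]
`lists = [shared, shared, shared]` → lists = [[8, 9, 7], [8, 9, 7], [8, 9, 7]]
`lists[0].append(56)` → shared = [8, 9, 7, 56]; lists = [[8, 9, 7, 56], [8, 9, 7, 56], [8, 9, 7, 56]]
`print(lists[1])` → prints [8, 9, 7, 56]
`print(lists[2])` → prints [8, 9, 7, 56]
`print(shared)` → prints [8, 9, 7, 56]

Answer:
[8, 9, 7, 56]
[8, 9, 7, 56]
[8, 9, 7, 56]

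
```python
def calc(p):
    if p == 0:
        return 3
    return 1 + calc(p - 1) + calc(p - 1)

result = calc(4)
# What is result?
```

calc(p) = 1 + 2·calc(p-1), calc(0)=3. Closed form: (3+1)·2^4 - 1 = 63.

Answer: 63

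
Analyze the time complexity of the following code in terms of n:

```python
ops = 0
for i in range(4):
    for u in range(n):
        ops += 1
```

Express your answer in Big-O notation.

Each loop level contributes: 1 × n. Multiplying the contributions gives O(n).

Answer: O(n)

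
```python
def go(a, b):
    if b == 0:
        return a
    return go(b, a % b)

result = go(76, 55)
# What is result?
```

go(76, 55) -> go(55, 21) -> go(21, 13) -> go(13, 8) -> go(8, 5) -> go(5, 3) -> go(3, 2) -> go(2, 1) -> go(1, 0) -> 1

Answer: 1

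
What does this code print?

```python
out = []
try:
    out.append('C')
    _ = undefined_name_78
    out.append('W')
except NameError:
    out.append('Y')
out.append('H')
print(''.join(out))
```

Execution trace: 'C' (try body) → 'Y' (except NameError) → 'H' (after the try/except). Output: CYH

Answer: CYH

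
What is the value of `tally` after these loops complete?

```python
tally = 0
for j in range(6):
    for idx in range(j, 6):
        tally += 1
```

Upper triangle: 6 + 5 + ... + 1
`tally` takes the values: 0 → 1 → 2 → 3 → 4 → 5 → 6 → 7 → 8 → 9 → 10 → 11 → 12 → 13 → 14 → 15 → 16 → 17 → 18 → 19 → 20 → 21

Answer: 21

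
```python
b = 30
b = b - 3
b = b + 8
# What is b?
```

Trace:
`b = 30` → b = 30
`b = b - 3` → b = 27
`b = b + 8` → b = 35
So b = 35

Answer: 35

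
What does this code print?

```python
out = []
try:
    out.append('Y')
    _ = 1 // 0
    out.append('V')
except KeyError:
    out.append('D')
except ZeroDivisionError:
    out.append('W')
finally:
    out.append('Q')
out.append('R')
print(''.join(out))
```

Execution trace: 'Y' (try body) → 'W' (except ZeroDivisionError) → 'Q' (finally) → 'R' (after the try/except). Output: YWQR

Answer: YWQR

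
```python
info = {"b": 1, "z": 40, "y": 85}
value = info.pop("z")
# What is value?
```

Trace:
`info = {"b": 1, "z": 40, "y": 85}` → info = {'b': 1, 'z': 40, 'y': 85}
`value = info.pop("z")` → info = {'b': 1, 'y': 85}; value = 40
So value = 40

Answer: 40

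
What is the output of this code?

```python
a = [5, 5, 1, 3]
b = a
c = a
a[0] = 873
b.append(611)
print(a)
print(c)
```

Key concept: multiple aliases.
Step by step:
`a = [5, 5, 1, 3]` → a = [5, 5, 1, 3]
`b = a` → b = [5, 5, 1, 3] (same object as a)
`c = a` → c = [5, 5, 1, 3] (same object as a, b)
`a[0] = 873` → a = [873, 5, 1, 3] (same object as b, c); b = [873, 5, 1, 3] (same object as a, c); c = [873, 5, 1, 3] (same object as a, b)
`b.append(611)` → a = [873, 5, 1, 3, 611] (same object as b, c); b = [873, 5, 1, 3, 611] (same object as a, c); c = [873, 5, 1, 3, 611] (same object as a, b)
`print(a)` → prints [873, 5, 1, 3, 611]
`print(c)` → prints [873, 5, 1, 3, 611]

Answer:
[873, 5, 1, 3, 611]
[873, 5, 1, 3, 611]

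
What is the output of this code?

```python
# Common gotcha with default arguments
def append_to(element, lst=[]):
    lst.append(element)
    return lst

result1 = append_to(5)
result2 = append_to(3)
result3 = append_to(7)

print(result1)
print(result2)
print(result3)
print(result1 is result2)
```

Key concept: mutable default argument gotcha.
Step by step:
`result1 = append_to(5)` → result1 = [5]
`result2 = append_to(3)` → result1 = [5, 3] (same object as result2); result2 = [5, 3] (same object as result1)
`result3 = append_to(7)` → result1 = [5, 3, 7] (same object as result2, result3); result2 = [5, 3, 7] (same object as result1, result3); result3 = [5, 3, 7] (same object as result1, result2)
`print(result1)` → prints [5, 3, 7]
`print(result2)` → prints [5, 3, 7]
`print(result3)` → prints [5, 3, 7]
`print(result1 is result2)` → prints True

Answer:
[5, 3, 7]
[5, 3, 7]
[5, 3, 7]
True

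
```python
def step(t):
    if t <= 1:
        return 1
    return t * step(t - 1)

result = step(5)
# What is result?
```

step(5) = 5 * 4 * 3 * 2 * 1 = 120

Answer: 120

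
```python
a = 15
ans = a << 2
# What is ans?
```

Trace:
`a = 15` → a = 15
`ans = a << 2` → ans = 60
So ans = 60

Answer: 60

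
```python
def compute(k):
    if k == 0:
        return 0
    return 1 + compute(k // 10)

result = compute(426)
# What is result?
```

Count of digits of 426: 3

Answer: 3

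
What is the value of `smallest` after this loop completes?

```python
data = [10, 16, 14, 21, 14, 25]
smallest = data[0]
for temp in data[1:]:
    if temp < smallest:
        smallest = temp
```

Minimum of [10, 16, 14, 21, 14, 25]
`smallest` takes the values: 10

Answer: 10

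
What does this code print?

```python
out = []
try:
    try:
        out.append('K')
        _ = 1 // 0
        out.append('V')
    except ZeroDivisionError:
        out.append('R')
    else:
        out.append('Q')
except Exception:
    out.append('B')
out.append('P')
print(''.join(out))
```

Execution trace: 'K' (inner try body) → 'R' (inner except ZeroDivisionError) → 'P' (after the try/except). Output: KRP

Answer: KRP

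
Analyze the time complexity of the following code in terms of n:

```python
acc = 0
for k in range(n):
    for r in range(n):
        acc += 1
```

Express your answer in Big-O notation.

Each loop level contributes: n × n. Multiplying the contributions gives O(n^2).

Answer: O(n^2)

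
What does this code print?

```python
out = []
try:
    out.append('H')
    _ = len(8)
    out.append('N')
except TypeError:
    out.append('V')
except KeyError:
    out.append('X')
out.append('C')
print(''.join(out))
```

Execution trace: 'H' (try body) → 'V' (except TypeError) → 'C' (after the try/except). Output: HVC

Answer: HVC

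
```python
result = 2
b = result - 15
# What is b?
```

Trace:
`result = 2` → result = 2
`b = result - 15` → b = -13
So b = -13

Answer: -13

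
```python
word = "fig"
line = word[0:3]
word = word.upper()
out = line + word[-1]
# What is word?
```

Trace:
`word = "fig"` → word = 'fig'
`line = word[0:3]` → line = 'fig'
`word = word.upper()` → word = 'FIG'
`out = line + word[-1]` → out = 'figG'
So word = 'FIG'

Answer: 'FIG'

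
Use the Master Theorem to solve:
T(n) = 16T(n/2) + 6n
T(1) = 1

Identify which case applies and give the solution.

a=16, b=2, f(n)=6n. log_2(16) = 4. Since c=1 < 4, Case 1 applies: T(n) = Θ(n^log_b(a)) = O(n^4).

Answer: O(n^4) - Case 1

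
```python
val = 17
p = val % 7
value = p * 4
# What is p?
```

Trace:
`val = 17` → val = 17
`p = val % 7` → p = 3
`value = p * 4` → value = 12
So p = 3

Answer: 3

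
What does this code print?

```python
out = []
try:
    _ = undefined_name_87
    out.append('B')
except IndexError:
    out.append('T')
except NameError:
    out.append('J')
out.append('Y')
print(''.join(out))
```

Execution trace: 'J' (except NameError) → 'Y' (after the try/except). Output: JY

Answer: JY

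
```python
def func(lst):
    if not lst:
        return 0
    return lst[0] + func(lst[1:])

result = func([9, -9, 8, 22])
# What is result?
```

9 + (-9) + 8 + 22 + 0 = 30

Answer: 30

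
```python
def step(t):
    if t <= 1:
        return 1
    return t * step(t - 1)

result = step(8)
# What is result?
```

step(8) = 8 * 7 * 6 * 5 * 4 * 3 * 2 * 1 = 40320

Answer: 40320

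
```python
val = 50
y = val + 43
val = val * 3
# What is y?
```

Trace:
`val = 50` → val = 50
`y = val + 43` → y = 93
`val = val * 3` → val = 150
So y = 93

Answer: 93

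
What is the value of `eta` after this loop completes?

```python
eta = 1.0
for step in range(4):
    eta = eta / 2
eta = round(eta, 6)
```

Halving LR 4 times: 1 / 2^4
`eta` takes the values: 1.0 → 0.5 → 0.25 → 0.125 → 0.0625

Answer: 0.0625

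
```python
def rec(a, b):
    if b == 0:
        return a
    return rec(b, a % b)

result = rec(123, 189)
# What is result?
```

rec(123, 189) -> rec(189, 123) -> rec(123, 66) -> rec(66, 57) -> rec(57, 9) -> rec(9, 3) -> rec(3, 0) -> 3

Answer: 3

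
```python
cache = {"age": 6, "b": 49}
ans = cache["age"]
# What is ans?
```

Trace:
`cache = {"age": 6, "b": 49}` → cache = {'age': 6, 'b': 49}
`ans = cache["age"]` → ans = 6
So ans = 6

Answer: 6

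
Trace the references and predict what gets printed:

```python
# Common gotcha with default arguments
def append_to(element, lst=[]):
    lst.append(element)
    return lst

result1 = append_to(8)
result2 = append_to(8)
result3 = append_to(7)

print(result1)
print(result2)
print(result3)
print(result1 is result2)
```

Key concept: mutable default argument gotcha.
Step by step:
`result1 = append_to(8)` → result1 = [8]
`result2 = append_to(8)` → result1 = [8, 8] (same object as result2); result2 = [8, 8] (same object as result1)
`result3 = append_to(7)` → result1 = [8, 8, 7] (same object as result2, result3); result2 = [8, 8, 7] (same object as result1, result3); result3 = [8, 8, 7] (same object as result1, result2)
`print(result1)` → prints [8, 8, 7]
`print(result2)` → prints [8, 8, 7]
`print(result3)` → prints [8, 8, 7]
`print(result1 is result2)` → prints True

Answer:
[8, 8, 7]
[8, 8, 7]
[8, 8, 7]
True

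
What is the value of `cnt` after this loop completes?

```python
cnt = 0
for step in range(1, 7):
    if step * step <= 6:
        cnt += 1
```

Count numbers where step² ≤ 6
`cnt` takes the values: 0 → 1 → 2

Answer: 2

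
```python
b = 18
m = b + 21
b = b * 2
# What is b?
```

Trace:
`b = 18` → b = 18
`m = b + 21` → m = 39
`b = b * 2` → b = 36
So b = 36

Answer: 36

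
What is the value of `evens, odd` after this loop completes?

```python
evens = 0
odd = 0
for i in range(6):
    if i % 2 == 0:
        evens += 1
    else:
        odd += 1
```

Count evens and odds in range(6)
`evens, odd` takes the values: (0, 0) → (1, 0) → (1, 1) → (2, 1) → (2, 2) → (3, 2) → (3, 3)

Answer: 3, 3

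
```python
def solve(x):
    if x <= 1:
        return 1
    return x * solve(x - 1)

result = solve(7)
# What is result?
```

solve(7) = 7 * 6 * 5 * 4 * 3 * 2 * 1 = 5040

Answer: 5040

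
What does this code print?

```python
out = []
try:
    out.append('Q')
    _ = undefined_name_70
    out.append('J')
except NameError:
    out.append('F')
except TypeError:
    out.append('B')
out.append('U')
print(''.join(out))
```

Execution trace: 'Q' (try body) → 'F' (except NameError) → 'U' (after the try/except). Output: QFU

Answer: QFU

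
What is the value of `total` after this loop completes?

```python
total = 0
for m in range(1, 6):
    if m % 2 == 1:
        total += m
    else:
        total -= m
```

Add odd, subtract even
`total` takes the values: 0 → 1 → -1 → 2 → -2 → 3

Answer: 3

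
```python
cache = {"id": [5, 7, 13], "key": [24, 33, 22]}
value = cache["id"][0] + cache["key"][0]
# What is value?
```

Trace:
`cache = {"id": [5, 7, 13], "key": [24, 33, 22]}` → cache = {'id': [5, 7, 13], 'key': [24, 33, 22]}
`value = cache["id"][0] + cache["key"][0]` → value = 29
So value = 29

Answer: 29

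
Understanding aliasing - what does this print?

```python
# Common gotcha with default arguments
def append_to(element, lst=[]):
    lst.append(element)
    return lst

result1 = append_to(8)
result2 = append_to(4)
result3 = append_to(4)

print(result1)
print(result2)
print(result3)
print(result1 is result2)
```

Key concept: mutable default argument gotcha.
Step by step:
`result1 = append_to(8)` → result1 = [8]
`result2 = append_to(4)` → result1 = [8, 4] (same object as result2); result2 = [8, 4] (same object as result1)
`result3 = append_to(4)` → result1 = [8, 4, 4] (same object as result2, result3); result2 = [8, 4, 4] (same object as result1, result3); result3 = [8, 4, 4] (same object as result1, result2)
`print(result1)` → prints [8, 4, 4]
`print(result2)` → prints [8, 4, 4]
`print(result3)` → prints [8, 4, 4]
`print(result1 is result2)` → prints True

Answer:
[8, 4, 4]
[8, 4, 4]
[8, 4, 4]
True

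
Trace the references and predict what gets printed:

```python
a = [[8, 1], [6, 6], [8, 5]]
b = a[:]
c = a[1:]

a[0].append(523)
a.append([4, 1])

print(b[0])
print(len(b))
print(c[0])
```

Key concept: slice with nested mutation.
Step by step:
`a = [[8, 1], [6, 6], [8, 5]]` → a = [[8, 1], [6, 6], [8, 5]]
`b = a[:]` → b = [[8, 1], [6, 6], [8, 5]]
`c = a[1:]` → c = [[6, 6], [8, 5]]
`a[0].append(523)` → a = [[8, 1, 523], [6, 6], [8, 5]]; b = [[8, 1, 523], [6, 6], [8, 5]]
`a.append([4, 1])` → a = [[8, 1, 523], [6, 6], [8, 5], [4, 1]]
`print(b[0])` → prints [8, 1, 523]
`print(len(b))` → prints 3
`print(c[0])` → prints [6, 6]

Answer:
[8, 1, 523]
3
[6, 6]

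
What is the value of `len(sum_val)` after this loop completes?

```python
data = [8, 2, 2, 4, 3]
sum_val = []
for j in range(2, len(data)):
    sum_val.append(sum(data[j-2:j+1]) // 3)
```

Number of 3-element averages
`sum_val` takes the values: [] → [4] → [4, 2] → [4, 2, 3]
So `len(sum_val)` = 3

Answer: 3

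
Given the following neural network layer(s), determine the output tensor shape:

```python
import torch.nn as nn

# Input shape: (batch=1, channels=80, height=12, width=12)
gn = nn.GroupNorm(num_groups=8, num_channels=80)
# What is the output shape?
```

Input: (1, 80, 12, 12) -> Output: (1, 80, 12, 12)

Answer: (1, 80, 12, 12)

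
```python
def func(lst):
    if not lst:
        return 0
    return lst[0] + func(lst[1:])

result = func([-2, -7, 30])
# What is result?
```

(-2) + (-7) + 30 + 0 = 21

Answer: 21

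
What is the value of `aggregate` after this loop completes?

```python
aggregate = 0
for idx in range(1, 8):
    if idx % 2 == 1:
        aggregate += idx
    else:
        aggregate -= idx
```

Add odd, subtract even
`aggregate` takes the values: 0 → 1 → -1 → 2 → -2 → 3 → -3 → 4

Answer: 4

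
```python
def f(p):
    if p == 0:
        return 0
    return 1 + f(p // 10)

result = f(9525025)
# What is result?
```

Count of digits of 9525025: 7

Answer: 7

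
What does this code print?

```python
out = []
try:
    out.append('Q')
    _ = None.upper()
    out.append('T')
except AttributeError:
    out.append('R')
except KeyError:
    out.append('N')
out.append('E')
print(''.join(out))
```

Execution trace: 'Q' (try body) → 'R' (except AttributeError) → 'E' (after the try/except). Output: QRE

Answer: QRE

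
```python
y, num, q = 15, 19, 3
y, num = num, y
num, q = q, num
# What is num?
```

Trace:
`y, num, q = 15, 19, 3` → y = 15; num = 19; q = 3
`y, num = num, y` → y = 19; num = 15
`num, q = q, num` → num = 3; q = 15
So num = 3

Answer: 3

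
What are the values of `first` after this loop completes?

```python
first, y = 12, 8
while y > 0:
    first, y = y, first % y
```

GCD of 12 and 8
`first` takes the values: 12 → 8 → 4

Answer: 4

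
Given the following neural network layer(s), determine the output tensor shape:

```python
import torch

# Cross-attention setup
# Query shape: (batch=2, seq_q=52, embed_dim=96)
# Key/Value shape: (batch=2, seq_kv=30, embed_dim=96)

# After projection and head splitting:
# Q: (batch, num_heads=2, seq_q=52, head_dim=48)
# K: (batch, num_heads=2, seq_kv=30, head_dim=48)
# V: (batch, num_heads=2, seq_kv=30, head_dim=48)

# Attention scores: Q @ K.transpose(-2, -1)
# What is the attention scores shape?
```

Input: (2, 52, 96) -> Output: (2, 2, 52, 30)

Answer: (2, 2, 52, 30)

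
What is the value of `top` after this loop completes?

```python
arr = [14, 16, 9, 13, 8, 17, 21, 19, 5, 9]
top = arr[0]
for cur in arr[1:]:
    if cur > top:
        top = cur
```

Maximum of [14, 16, 9, 13, 8, 17, 21, 19, 5, 9]
`top` takes the values: 14 → 16 → 17 → 21

Answer: 21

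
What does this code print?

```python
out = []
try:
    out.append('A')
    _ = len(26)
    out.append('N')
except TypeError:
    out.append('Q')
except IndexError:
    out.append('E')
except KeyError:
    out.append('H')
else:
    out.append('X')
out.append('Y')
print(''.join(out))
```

Execution trace: 'A' (try body) → 'Q' (except TypeError) → 'Y' (after the try/except). Output: AQY

Answer: AQY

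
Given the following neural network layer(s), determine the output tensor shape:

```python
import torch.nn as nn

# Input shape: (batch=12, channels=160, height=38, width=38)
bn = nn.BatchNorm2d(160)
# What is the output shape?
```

Input: (12, 160, 38, 38) -> Output: (12, 160, 38, 38)

Answer: (12, 160, 38, 38)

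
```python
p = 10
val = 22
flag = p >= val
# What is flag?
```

Trace:
`p = 10` → p = 10
`val = 22` → val = 22
`flag = p >= val` → flag = False
So flag = False

Answer: False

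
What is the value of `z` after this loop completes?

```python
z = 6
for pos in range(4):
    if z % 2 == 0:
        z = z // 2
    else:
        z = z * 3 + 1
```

Collatz-style transformation from 6
`z` takes the values: 6 → 3 → 10 → 5 → 16

Answer: 16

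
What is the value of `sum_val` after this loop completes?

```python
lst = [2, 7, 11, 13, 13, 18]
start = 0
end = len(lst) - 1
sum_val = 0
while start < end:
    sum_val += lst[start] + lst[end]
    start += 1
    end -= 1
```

Sum of pairs from ends
`sum_val` takes the values: 0 → 20 → 40 → 64

Answer: 64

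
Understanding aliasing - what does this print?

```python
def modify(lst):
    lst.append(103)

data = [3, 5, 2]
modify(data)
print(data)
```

Key concept: function modifies passed list.
Step by step:
`data = [3, 5, 2]` → data = [3, 5, 2]
`modify(data)` → data = [3, 5, 2, 103]
`print(data)` → prints [3, 5, 2, 103]

Answer: [3, 5, 2, 103]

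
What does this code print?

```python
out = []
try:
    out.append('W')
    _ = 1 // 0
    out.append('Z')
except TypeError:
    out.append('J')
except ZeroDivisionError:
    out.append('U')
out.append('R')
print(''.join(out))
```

Execution trace: 'W' (try body) → 'U' (except ZeroDivisionError) → 'R' (after the try/except). Output: WUR

Answer: WUR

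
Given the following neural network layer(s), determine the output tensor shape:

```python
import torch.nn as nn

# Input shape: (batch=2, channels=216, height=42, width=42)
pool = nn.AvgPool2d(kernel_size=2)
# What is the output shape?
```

Input: (2, 216, 42, 42) -> Output: (2, 216, 21, 21)

Answer: (2, 216, 21, 21)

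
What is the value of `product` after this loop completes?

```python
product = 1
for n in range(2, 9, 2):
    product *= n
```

Product of even numbers 2 to 8
`product` takes the values: 1 → 2 → 8 → 48 → 384

Answer: 384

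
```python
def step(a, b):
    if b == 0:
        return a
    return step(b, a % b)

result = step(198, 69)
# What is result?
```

step(198, 69) -> step(69, 60) -> step(60, 9) -> step(9, 6) -> step(6, 3) -> step(3, 0) -> 3

Answer: 3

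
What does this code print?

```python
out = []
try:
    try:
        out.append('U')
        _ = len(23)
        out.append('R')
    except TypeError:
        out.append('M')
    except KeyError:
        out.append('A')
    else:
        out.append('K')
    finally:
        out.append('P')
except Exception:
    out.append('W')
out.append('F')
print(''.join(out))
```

Execution trace: 'U' (inner try body) → 'M' (inner except TypeError) → 'P' (inner finally) → 'F' (after the try/except). Output: UMPF

Answer: UMPF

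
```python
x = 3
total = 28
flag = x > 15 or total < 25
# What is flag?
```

Trace:
`x = 3` → x = 3
`total = 28` → total = 28
`flag = x > 15 or total < 25` → flag = False
So flag = False

Answer: False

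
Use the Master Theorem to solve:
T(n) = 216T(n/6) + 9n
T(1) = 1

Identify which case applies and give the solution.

a=216, b=6, f(n)=9n. log_6(216) = 3. Since c=1 < 3, Case 1 applies: T(n) = Θ(n^log_b(a)) = O(n^3).

Answer: O(n^3) - Case 1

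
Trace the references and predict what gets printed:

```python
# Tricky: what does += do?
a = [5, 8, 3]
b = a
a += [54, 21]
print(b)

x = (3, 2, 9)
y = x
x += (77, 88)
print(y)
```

Key concept: += behavior differs for mutable vs immutable.
Step by step:
`a = [5, 8, 3]` → a = [5, 8, 3]
`b = a` → b = [5, 8, 3] (same object as a)
`a += [54, 21]` → a = [5, 8, 3, 54, 21] (same object as b); b = [5, 8, 3, 54, 21] (same object as a)
`print(b)` → prints [5, 8, 3, 54, 21]
`x = (3, 2, 9)` → x = (3, 2, 9)
`y = x` → y = (3, 2, 9)
`x += (77, 88)` → x = (3, 2, 9, 77, 88)
`print(y)` → prints (3, 2, 9)

Answer:
[5, 8, 3, 54, 21]
(3, 2, 9)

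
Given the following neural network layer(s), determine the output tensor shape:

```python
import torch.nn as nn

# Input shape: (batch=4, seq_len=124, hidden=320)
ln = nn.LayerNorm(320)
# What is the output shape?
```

Input: (4, 124, 320) -> Output: (4, 124, 320)

Answer: (4, 124, 320)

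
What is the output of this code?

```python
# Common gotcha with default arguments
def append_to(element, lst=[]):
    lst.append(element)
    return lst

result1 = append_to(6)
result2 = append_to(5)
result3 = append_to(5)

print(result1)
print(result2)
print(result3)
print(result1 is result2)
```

Key concept: mutable default argument gotcha.
Step by step:
`result1 = append_to(6)` → result1 = [6]
`result2 = append_to(5)` → result1 = [6, 5] (same object as result2); result2 = [6, 5] (same object as result1)
`result3 = append_to(5)` → result1 = [6, 5, 5] (same object as result2, result3); result2 = [6, 5, 5] (same object as result1, result3); result3 = [6, 5, 5] (same object as result1, result2)
`print(result1)` → prints [6, 5, 5]
`print(result2)` → prints [6, 5, 5]
`print(result3)` → prints [6, 5, 5]
`print(result1 is result2)` → prints True

Answer:
[6, 5, 5]
[6, 5, 5]
[6, 5, 5]
True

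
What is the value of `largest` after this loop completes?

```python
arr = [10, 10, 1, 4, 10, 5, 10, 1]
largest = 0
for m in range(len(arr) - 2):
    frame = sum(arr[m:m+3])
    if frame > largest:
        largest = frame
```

Max sum of 3-element window in [10, 10, 1, 4, 10, 5, 10, 1]
`largest` takes the values: 0 → 21 → 25

Answer: 25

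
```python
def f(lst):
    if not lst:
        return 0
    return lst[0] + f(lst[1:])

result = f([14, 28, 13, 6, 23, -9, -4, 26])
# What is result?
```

14 + 28 + 13 + 6 + 23 + (-9) + (-4) + 26 + 0 = 97

Answer: 97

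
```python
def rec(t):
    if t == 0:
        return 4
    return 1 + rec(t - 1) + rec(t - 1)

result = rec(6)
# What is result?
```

rec(t) = 1 + 2·rec(t-1), rec(0)=4. Closed form: (4+1)·2^6 - 1 = 319.

Answer: 319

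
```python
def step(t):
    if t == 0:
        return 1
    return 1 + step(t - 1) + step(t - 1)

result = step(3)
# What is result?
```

step(t) = 1 + 2·step(t-1), step(0)=1. Closed form: (1+1)·2^3 - 1 = 15.

Answer: 15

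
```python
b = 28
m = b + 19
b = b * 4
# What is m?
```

Trace:
`b = 28` → b = 28
`m = b + 19` → m = 47
`b = b * 4` → b = 112
So m = 47

Answer: 47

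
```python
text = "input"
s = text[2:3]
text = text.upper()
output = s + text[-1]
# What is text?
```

Trace:
`text = "input"` → text = 'input'
`s = text[2:3]` → s = 'p'
`text = text.upper()` → text = 'INPUT'
`output = s + text[-1]` → output = 'pT'
So text = 'INPUT'

Answer: 'INPUT'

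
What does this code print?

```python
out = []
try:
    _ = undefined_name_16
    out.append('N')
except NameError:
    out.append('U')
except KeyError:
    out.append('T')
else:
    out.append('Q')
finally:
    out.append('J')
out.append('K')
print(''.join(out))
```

Execution trace: 'U' (except NameError) → 'J' (finally) → 'K' (after the try/except). Output: UJK

Answer: UJK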